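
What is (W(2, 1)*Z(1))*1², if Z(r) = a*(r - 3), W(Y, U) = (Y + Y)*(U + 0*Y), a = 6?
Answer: -48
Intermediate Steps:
W(Y, U) = 2*U*Y (W(Y, U) = (2*Y)*(U + 0) = (2*Y)*U = 2*U*Y)
Z(r) = -18 + 6*r (Z(r) = 6*(r - 3) = 6*(-3 + r) = -18 + 6*r)
(W(2, 1)*Z(1))*1² = ((2*1*2)*(-18 + 6*1))*1² = (4*(-18 + 6))*1 = (4*(-12))*1 = -48*1 = -48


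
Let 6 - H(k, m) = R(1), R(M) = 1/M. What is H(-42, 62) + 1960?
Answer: 1965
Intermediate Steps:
H(k, m) = 5 (H(k, m) = 6 - 1/1 = 6 - 1*1 = 6 - 1 = 5)
H(-42, 62) + 1960 = 5 + 1960 = 1965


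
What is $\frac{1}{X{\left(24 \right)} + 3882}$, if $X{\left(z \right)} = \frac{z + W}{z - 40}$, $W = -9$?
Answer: $\frac{16}{62097} \approx 0.00025766$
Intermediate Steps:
$X{\left(z \right)} = \frac{-9 + z}{-40 + z}$ ($X{\left(z \right)} = \frac{z - 9}{z - 40} = \frac{-9 + z}{-40 + z}$)
$\frac{1}{X{\left(24 \right)} + 3882} = \frac{1}{\frac{-9 + 24}{-40 + 24} + 3882} = \frac{1}{\frac{1}{-16} \cdot 15 + 3882} = \frac{1}{\left(- \frac{1}{16}\right) 15 + 3882} = \frac{1}{- \frac{15}{16} + 3882} = \frac{1}{\frac{62097}{16}} = \frac{16}{62097}$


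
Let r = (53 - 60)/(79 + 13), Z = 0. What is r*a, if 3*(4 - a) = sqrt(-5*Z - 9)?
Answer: -7/23 + 7*I/92 ≈ -0.30435 + 0.076087*I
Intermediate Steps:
r = -7/92 ≈ -0.076087
a = 4 - I (a = 4 - sqrt(-5*0 - 9)/3 = 4 - sqrt(0 - 9)/3 = 4 - I ≈ 4.0 - 1.0*I)
r*a = -7*(4 - I)/92 = -7/23 + 7*I/92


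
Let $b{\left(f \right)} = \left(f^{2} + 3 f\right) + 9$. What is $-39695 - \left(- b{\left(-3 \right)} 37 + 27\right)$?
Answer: $-39389$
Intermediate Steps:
$b{\left(f \right)} = 9 + f^{2} + 3 f$
$-39695 - \left(- b{\left(-3 \right)} 37 + 27\right) = -39695 - \left(- (9 + \left(-3\right)^{2} + 3 \left(-3\right)) 37 + 27\right) = -39695 - \left(- (9 + 9 - 9) 37 + 27\right) = -39695 - \left(\left(-1\right) 9 \cdot 37 + 27\right) = -39695 - \left(\left(-9\right) 37 + 27\right) = -39695 - \left(-333 + 27\right) = -39695 - -306 = -39695 + 306 = -39389$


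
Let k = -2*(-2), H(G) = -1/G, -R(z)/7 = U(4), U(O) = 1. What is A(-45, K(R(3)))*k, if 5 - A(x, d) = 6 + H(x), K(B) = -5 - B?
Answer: -184/45 ≈ -4.0889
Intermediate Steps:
R(z) = -7 (R(z) = -7*1 = -7)
k = 4
A(x, d) = -1 + 1/x (A(x, d) = 5 - (6 - 1/x) = 5 + (-6 + 1/x) = -1 + 1/x)
A(-45, K(R(3)))*k = ((1 - 1*(-45))/(-45))*4 = -(1 + 45)/45*4 = -1/45*46*4 = -46/45*4 = -184/45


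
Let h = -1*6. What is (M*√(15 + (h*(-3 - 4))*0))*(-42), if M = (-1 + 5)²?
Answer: -672*√15 ≈ -2602.6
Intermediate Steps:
h = -6
M = 16 (M = 4² = 16)
(M*√(15 + (h*(-3 - 4))*0))*(-42) = (16*√(15 - 6*(-3 - 4)*0))*(-42) = (16*√(15 - 6*(-7)*0))*(-42) = (16*√(15 + 42*0))*(-42) = (16*√(15 + 0))*(-42) = (16*√15)*(-42) = -672*√15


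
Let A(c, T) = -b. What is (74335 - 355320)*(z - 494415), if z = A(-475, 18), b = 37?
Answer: 138933595220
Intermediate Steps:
A(c, T) = -37 (A(c, T) = -1*37 = -37)
z = -37
(74335 - 355320)*(z - 494415) = (74335 - 355320)*(-37 - 494415) = -280985*(-494452) = 138933595220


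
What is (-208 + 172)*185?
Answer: -6660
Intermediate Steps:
(-208 + 172)*185 = -36*185 = -6660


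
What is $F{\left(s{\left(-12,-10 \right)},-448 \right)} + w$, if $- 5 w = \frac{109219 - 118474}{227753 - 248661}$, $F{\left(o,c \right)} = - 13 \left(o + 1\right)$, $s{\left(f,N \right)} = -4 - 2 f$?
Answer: $- \frac{5709735}{20908} \approx -273.09$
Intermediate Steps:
$F{\left(o,c \right)} = -13 - 13 o$ ($F{\left(o,c \right)} = - 13 \left(1 + o\right) = -13 - 13 o$)
$w = - \frac{1851}{20908}$ ($w = - \frac{\left(109219 - 118474\right) \frac{1}{227753 - 248661}}{5} = - \frac{\left(-9255\right) \frac{1}{-20908}}{5} = - \frac{\left(-9255\right) \left(- \frac{1}{20908}\right)}{5} = \left(- \frac{1}{5}\right) \frac{9255}{20908} = - \frac{1851}{20908} \approx -0.088531$)
$F{\left(s{\left(-12,-10 \right)},-448 \right)} + w = \left(-13 - 13 \left(-4 - -24\right)\right) - \frac{1851}{20908} = \left(-13 - 13 \left(-4 + 24\right)\right) - \frac{1851}{20908} = \left(-13 - 260\right) - \frac{1851}{20908} = -273 - \frac{1851}{20908} = - \frac{5709735}{20908}$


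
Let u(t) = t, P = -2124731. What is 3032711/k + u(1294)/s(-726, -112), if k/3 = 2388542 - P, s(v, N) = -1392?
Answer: -738832893/1047079336 ≈ -0.70561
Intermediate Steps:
k = 13539819 (k = 3*(2388542 - 1*(-2124731)) = 3*(2388542 + 2124731) = 3*4513273 = 13539819)
3032711/k + u(1294)/s(-726, -112) = 3032711/13539819 + 1294/(-1392) = 3032711*(1/13539819) + 1294*(-1/1392) = 3032711/13539819 - 647/696 = -738832893/1047079336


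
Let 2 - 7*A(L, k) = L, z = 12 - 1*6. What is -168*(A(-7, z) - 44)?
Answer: 7176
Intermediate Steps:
z = 6 (z = 12 - 6 = 6)
A(L, k) = 2/7 - L/7
-168*(A(-7, z) - 44) = -168*((2/7 - ⅐*(-7)) - 44) = -168*((2/7 + 1) - 44) = -168*(9/7 - 44) = -168*(-299/7) = 7176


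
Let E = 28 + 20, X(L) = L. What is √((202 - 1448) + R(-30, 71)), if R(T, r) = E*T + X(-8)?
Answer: I*√2694 ≈ 51.904*I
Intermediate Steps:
E = 48
R(T, r) = -8 + 48*T (R(T, r) = 48*T - 8 = -8 + 48*T)
√((202 - 1448) + R(-30, 71)) = √((202 - 1448) + (-8 + 48*(-30))) = √(-1246 + (-8 - 1440)) = √(-1246 - 1448) = √(-2694) = I*√2694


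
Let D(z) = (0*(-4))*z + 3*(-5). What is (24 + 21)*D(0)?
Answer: -675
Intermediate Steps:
D(z) = -15 (D(z) = 0*z - 15 = 0 - 15 = -15)
(24 + 21)*D(0) = (24 + 21)*(-15) = 45*(-15) = -675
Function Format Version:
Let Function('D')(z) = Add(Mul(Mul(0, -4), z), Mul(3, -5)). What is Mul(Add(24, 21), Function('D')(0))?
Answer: -675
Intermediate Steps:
Function('D')(z) = -15 (Function('D')(z) = Add(Mul(0, z), -15) = Add(0, -15) = -15)
Mul(Add(24, 21), Function('D')(0)) = Mul(Add(24, 21), -15) = Mul(45, -15) = -675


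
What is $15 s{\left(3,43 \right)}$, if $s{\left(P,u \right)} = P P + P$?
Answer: $180$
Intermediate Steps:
$s{\left(P,u \right)} = P + P^{2}$ ($s{\left(P,u \right)} = P^{2} + P = P + P^{2}$)
$15 s{\left(3,43 \right)} = 15 \cdot 3 \left(1 + 3\right) = 15 \cdot 3 \cdot 4 = 15 \cdot 12 = 180$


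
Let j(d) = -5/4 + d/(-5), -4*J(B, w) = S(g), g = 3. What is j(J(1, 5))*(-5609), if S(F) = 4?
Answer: 117789/20 ≈ 5889.5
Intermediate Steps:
J(B, w) = -1 (J(B, w) = -¼*4 = -1)
j(d) = -5/4 - d/5 (j(d) = -5*¼ + d*(-⅕) = -5/4 - d/5)
j(J(1, 5))*(-5609) = (-5/4 - ⅕*(-1))*(-5609) = (-5/4 + ⅕)*(-5609) = -21/20*(-5609) = 117789/20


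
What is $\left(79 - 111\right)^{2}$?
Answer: $1024$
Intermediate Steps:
$\left(79 - 111\right)^{2} = \left(-32\right)^{2} = 1024$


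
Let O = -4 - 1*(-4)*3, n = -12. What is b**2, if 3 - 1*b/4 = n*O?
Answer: 156816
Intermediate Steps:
O = 8 (O = -4 + 4*3 = -4 + 12 = 8)
b = 396 (b = 12 - (-48)*8 = 12 - 4*(-96) = 12 + 384 = 396)
b**2 = 396**2 = 156816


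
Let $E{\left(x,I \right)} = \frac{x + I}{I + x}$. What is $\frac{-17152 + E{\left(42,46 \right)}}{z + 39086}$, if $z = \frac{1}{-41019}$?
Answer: $- \frac{703516869}{1603268633} \approx -0.4388$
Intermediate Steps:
$z = - \frac{1}{41019} \approx -2.4379 \cdot 10^{-5}$
$E{\left(x,I \right)} = 1$ ($E{\left(x,I \right)} = \frac{I + x}{I + x} = 1$)
$\frac{-17152 + E{\left(42,46 \right)}}{z + 39086} = \frac{-17152 + 1}{- \frac{1}{41019} + 39086} = - \frac{17151}{\frac{1603268633}{41019}} = \left(-17151\right) \frac{41019}{1603268633} = - \frac{703516869}{1603268633}$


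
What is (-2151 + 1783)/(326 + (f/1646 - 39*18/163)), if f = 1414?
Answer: -49366832/43270069 ≈ -1.1409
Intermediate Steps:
(-2151 + 1783)/(326 + (f/1646 - 39*18/163)) = (-2151 + 1783)/(326 + (1414/1646 - 39*18/163)) = -368/(326 + (1414*(1/1646) - 702*1/163)) = -368/(326 + (707/823 - 702/163)) = -368/(326 - 462505/134149) = -368/43270069/134149 = -368*134149/43270069 = -49366832/43270069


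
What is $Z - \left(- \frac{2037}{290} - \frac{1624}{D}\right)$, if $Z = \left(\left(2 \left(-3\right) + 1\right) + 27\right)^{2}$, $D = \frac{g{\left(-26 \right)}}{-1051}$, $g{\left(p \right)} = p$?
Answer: $\frac{249340641}{3770} \approx 66138.0$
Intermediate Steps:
$D = \frac{26}{1051}$ ($D = - \frac{26}{-1051} = \left(-26\right) \left(- \frac{1}{1051}\right) = \frac{26}{1051} \approx 0.024738$)
$Z = 484$ ($Z = \left(\left(-6 + 1\right) + 27\right)^{2} = \left(-5 + 27\right)^{2} = 22^{2} = 484$)
$Z - \left(- \frac{2037}{290} - \frac{1624}{D}\right) = 484 - \left(- \frac{2037}{290} - \frac{1624}{\frac{26}{1051}}\right) = 484 - \left(\left(-2037\right) \frac{1}{290} - \frac{853412}{13}\right) = 484 - \left(- \frac{2037}{290} - \frac{853412}{13}\right) = 484 - - \frac{247515961}{3770} = 484 + \frac{247515961}{3770} = \frac{249340641}{3770}$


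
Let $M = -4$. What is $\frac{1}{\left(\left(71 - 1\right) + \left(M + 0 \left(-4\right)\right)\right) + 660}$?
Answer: $\frac{1}{726} \approx 0.0013774$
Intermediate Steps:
$\frac{1}{\left(\left(71 - 1\right) + \left(M + 0 \left(-4\right)\right)\right) + 660} = \frac{1}{\left(\left(71 - 1\right) + \left(-4 + 0 \left(-4\right)\right)\right) + 660} = \frac{1}{\left(70 + \left(-4 + 0\right)\right) + 660} = \frac{1}{\left(70 - 4\right) + 660} = \frac{1}{66 + 660} = \frac{1}{726}$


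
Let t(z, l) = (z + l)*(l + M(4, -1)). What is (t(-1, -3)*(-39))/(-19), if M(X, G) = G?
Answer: 624/19 ≈ 32.842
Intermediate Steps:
t(z, l) = (-1 + l)*(l + z) (t(z, l) = (z + l)*(l - 1) = (l + z)*(-1 + l) = (-1 + l)*(l + z))
(t(-1, -3)*(-39))/(-19) = (((-3)² - 1*(-3) - 1*(-1) - 3*(-1))*(-39))/(-19) = ((9 + 3 + 1 + 3)*(-39))*(-1/19) = (16*(-39))*(-1/19) = -624*(-1/19) = 624/19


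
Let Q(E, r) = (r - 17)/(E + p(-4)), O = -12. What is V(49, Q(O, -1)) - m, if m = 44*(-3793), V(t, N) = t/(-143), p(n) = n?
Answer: 23865507/143 ≈ 1.6689e+5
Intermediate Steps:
Q(E, r) = (-17 + r)/(-4 + E) (Q(E, r) = (r - 17)/(E - 4) = (-17 + r)/(-4 + E))
V(t, N) = -t/143 (V(t, N) = t*(-1/143) = -t/143)
m = -166892
V(49, Q(O, -1)) - m = -1/143*49 - 1*(-166892) = -49/143 + 166892 = 23865507/143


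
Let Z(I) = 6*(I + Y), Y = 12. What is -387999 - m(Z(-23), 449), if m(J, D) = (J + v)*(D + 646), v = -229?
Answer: -64974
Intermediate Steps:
Z(I) = 72 + 6*I (Z(I) = 6*(I + 12) = 6*(12 + I) = 72 + 6*I)
m(J, D) = (-229 + J)*(646 + D) (m(J, D) = (J - 229)*(D + 646) = (-229 + J)*(646 + D))
-387999 - m(Z(-23), 449) = -387999 - (-147934 - 229*449 + 646*(72 + 6*(-23)) + 449*(72 + 6*(-23))) = -387999 - (-147934 - 102821 + 646*(72 - 138) + 449*(72 - 138)) = -387999 - (-147934 - 102821 + 646*(-66) + 449*(-66)) = -387999 - (-147934 - 102821 - 42636 - 29634) = -387999 - 1*(-323025) = -387999 + 323025 = -64974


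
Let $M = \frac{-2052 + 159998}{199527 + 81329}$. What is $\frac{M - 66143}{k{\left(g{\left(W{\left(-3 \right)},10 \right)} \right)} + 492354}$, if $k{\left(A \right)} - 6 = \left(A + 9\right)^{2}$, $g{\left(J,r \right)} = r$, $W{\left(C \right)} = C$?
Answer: $- \frac{9288250231}{69191824588} \approx -0.13424$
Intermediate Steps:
$k{\left(A \right)} = 6 + \left(9 + A\right)^{2}$ ($k{\left(A \right)} = 6 + \left(A + 9\right)^{2} = 6 + \left(9 + A\right)^{2}$)
$M = \frac{78973}{140428}$ ($M = \frac{157946}{280856} = 157946 \cdot \frac{1}{280856} = \frac{78973}{140428} \approx 0.56237$)
$\frac{M - 66143}{k{\left(g{\left(W{\left(-3 \right)},10 \right)} \right)} + 492354} = \frac{\frac{78973}{140428} - 66143}{\left(6 + \left(9 + 10\right)^{2}\right) + 492354} = - \frac{9288250231}{140428 \left(\left(6 + 19^{2}\right) + 492354\right)} = - \frac{9288250231}{140428 \left(\left(6 + 361\right) + 492354\right)} = - \frac{9288250231}{140428 \left(367 + 492354\right)} = - \frac{9288250231}{140428 \cdot 492721} = \left(- \frac{9288250231}{140428}\right) \frac{1}{492721} = - \frac{9288250231}{69191824588}$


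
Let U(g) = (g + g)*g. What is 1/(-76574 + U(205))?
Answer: 1/7476 ≈ 0.00013376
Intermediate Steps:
U(g) = 2*g**2 (U(g) = (2*g)*g = 2*g**2)
1/(-76574 + U(205)) = 1/(-76574 + 2*205**2) = 1/(-76574 + 2*42025) = 1/(-76574 + 84050) = 1/7476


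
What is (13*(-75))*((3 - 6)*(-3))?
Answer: -8775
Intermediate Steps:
(13*(-75))*((3 - 6)*(-3)) = -(-2925)*(-3) = -975*9 = -8775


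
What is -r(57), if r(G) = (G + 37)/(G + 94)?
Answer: -94/151 ≈ -0.62252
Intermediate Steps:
r(G) = (37 + G)/(94 + G)
-r(57) = -(37 + 57)/(94 + 57) = -94/151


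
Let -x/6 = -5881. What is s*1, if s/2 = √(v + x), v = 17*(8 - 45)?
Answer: 2*√34657 ≈ 372.33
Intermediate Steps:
x = 35286 (x = -6*(-5881) = 35286)
v = -629 (v = 17*(-37) = -629)
s = 2*√34657 (s = 2*√(-629 + 35286) = 2*√34657 ≈ 372.33)
s*1 = (2*√34657)*1 = 2*√34657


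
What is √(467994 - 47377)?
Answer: √420617 ≈ 648.55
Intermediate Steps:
√(467994 - 47377) = √420617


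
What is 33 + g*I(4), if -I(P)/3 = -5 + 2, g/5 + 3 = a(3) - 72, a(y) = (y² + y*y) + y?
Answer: -2397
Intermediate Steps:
a(y) = y + 2*y² (a(y) = (y² + y²) + y = 2*y² + y = y + 2*y²)
g = -270 (g = -15 + 5*(3*(1 + 2*3) - 72) = -15 + 5*(3*(1 + 6) - 72) = -15 + 5*(3*7 - 72) = -15 + 5*(21 - 72) = -15 + 5*(-51) = -15 - 255 = -270)
I(P) = 9 (I(P) = -3*(-5 + 2) = -3*(-3) = 9)
33 + g*I(4) = 33 - 270*9 = 33 - 2430 = -2397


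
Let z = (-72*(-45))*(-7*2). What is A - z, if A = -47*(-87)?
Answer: 49449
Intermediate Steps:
A = 4089
z = -45360 (z = 3240*(-14) = -45360)
A - z = 4089 - 1*(-45360) = 4089 + 45360 = 49449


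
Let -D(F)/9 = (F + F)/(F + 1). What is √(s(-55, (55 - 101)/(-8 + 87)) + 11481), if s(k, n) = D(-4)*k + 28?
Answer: √12829 ≈ 113.27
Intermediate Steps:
D(F) = -18*F/(1 + F) (D(F) = -9*(F + F)/(F + 1) = -9*2*F/(1 + F) = -18*F/(1 + F))
s(k, n) = 28 - 24*k (s(k, n) = (-18*(-4)/(1 - 4))*k + 28 = (-18*(-4)/(-3))*k + 28 = (-18*(-4)*(-⅓))*k + 28 = -24*k + 28 = 28 - 24*k)
√(s(-55, (55 - 101)/(-8 + 87)) + 11481) = √((28 - 24*(-55)) + 11481) = √((28 + 1320) + 11481) = √(1348 + 11481) = √12829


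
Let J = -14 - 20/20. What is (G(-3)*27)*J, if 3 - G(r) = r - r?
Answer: -1215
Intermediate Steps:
G(r) = 3 (G(r) = 3 - (r - r) = 3 - 1*0 = 3 + 0 = 3)
J = -15 (J = -14 - 20/20 = -14 - 1*1 = -14 - 1 = -15)
(G(-3)*27)*J = (3*27)*(-15) = 81*(-15) = -1215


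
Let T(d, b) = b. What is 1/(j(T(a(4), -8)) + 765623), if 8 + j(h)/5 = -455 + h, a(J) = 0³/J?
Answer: 1/763268 ≈ 1.3102e-6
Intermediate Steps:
a(J) = 0 (a(J) = 0/J = 0)
j(h) = -2315 + 5*h (j(h) = -40 + 5*(-455 + h) = -40 + (-2275 + 5*h) = -2315 + 5*h)
1/(j(T(a(4), -8)) + 765623) = 1/((-2315 + 5*(-8)) + 765623) = 1/((-2315 - 40) + 765623) = 1/(-2355 + 765623) = 1/763268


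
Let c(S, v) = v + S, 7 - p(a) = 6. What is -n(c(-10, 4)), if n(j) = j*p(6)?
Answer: 6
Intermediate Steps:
p(a) = 1 (p(a) = 7 - 1*6 = 7 - 6 = 1)
c(S, v) = S + v
n(j) = j (n(j) = j*1 = j)
-n(c(-10, 4)) = -(-10 + 4) = -1*(-6) = 6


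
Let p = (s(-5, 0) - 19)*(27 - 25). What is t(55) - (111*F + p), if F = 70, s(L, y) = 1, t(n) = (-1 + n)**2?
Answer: -4818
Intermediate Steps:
p = -36 (p = (1 - 19)*(27 - 25) = -18*2 = -36)
t(55) - (111*F + p) = (-1 + 55)**2 - (111*70 - 36) = 54**2 - (7770 - 36) = 2916 - 1*7734 = 2916 - 7734 = -4818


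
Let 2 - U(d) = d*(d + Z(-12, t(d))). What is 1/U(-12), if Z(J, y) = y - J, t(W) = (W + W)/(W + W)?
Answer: 1/14 ≈ 0.071429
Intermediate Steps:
t(W) = 1 (t(W) = (2*W)/((2*W)) = (2*W)*(1/(2*W)) = 1)
U(d) = 2 - d*(13 + d) (U(d) = 2 - d*(d + (1 - 1*(-12))) = 2 - d*(d + (1 + 12)) = 2 - d*(d + 13) = 2 - d*(13 + d))
1/U(-12) = 1/(2 - 1*(-12)² - 13*(-12)) = 1/(2 - 1*144 + 156) = 1/(2 - 144 + 156) = 1/14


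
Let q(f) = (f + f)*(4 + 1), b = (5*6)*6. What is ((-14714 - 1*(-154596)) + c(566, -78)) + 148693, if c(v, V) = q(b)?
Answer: 290375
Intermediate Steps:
b = 180 (b = 30*6 = 180)
q(f) = 10*f (q(f) = (2*f)*5 = 10*f)
c(v, V) = 1800 (c(v, V) = 10*180 = 1800)
((-14714 - 1*(-154596)) + c(566, -78)) + 148693 = ((-14714 - 1*(-154596)) + 1800) + 148693 = ((-14714 + 154596) + 1800) + 148693 = (139882 + 1800) + 148693 = 141682 + 148693 = 290375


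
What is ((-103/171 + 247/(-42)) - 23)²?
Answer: 4981959889/5731236 ≈ 869.26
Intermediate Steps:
((-103/171 + 247/(-42)) - 23)² = ((-103*1/171 + 247*(-1/42)) - 23)² = ((-103/171 - 247/42) - 23)² = (-15521/2394 - 23)² = (-70583/2394)² = 4981959889/5731236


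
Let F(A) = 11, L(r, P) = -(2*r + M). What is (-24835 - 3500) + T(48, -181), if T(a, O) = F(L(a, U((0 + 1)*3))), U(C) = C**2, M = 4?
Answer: -28324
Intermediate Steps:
L(r, P) = -4 - 2*r (L(r, P) = -(2*r + 4) = -(4 + 2*r) = -4 - 2*r)
T(a, O) = 11
(-24835 - 3500) + T(48, -181) = (-24835 - 3500) + 11 = -28335 + 11 = -28324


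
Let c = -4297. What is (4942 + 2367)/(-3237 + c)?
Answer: -7309/7534 ≈ -0.97014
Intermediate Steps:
(4942 + 2367)/(-3237 + c) = (4942 + 2367)/(-3237 - 4297) = 7309/(-7534) = 7309*(-1/7534) = -7309/7534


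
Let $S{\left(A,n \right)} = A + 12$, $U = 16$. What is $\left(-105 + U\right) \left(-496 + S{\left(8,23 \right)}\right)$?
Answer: $42364$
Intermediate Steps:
$S{\left(A,n \right)} = 12 + A$
$\left(-105 + U\right) \left(-496 + S{\left(8,23 \right)}\right) = \left(-105 + 16\right) \left(-496 + \left(12 + 8\right)\right) = - 89 \left(-496 + 20\right) = \left(-89\right) \left(-476\right) = 42364$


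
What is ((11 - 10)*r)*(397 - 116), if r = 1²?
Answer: 281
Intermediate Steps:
r = 1
((11 - 10)*r)*(397 - 116) = ((11 - 10)*1)*(397 - 116) = (1*1)*281 = 1*281 = 281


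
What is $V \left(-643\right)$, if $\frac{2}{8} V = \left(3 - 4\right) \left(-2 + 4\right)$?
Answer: $5144$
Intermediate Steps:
$V = -8$ ($V = 4 \left(3 - 4\right) \left(-2 + 4\right) = 4 \left(\left(-1\right) 2\right) = 4 \left(-2\right) = -8$)
$V \left(-643\right) = \left(-8\right) \left(-643\right) = 5144$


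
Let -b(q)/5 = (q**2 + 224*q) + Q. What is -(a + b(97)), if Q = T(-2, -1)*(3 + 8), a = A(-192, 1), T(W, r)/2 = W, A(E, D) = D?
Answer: 155464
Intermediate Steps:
T(W, r) = 2*W
a = 1
Q = -44 (Q = (2*(-2))*(3 + 8) = -4*11 = -44)
b(q) = 220 - 1120*q - 5*q**2 (b(q) = -5*((q**2 + 224*q) - 44) = -5*(-44 + q**2 + 224*q) = 220 - 1120*q - 5*q**2)
-(a + b(97)) = -(1 + (220 - 1120*97 - 5*97**2)) = -(1 + (220 - 108640 - 5*9409)) = -(1 + (220 - 108640 - 47045)) = -(1 - 155465) = -1*(-155464) = 155464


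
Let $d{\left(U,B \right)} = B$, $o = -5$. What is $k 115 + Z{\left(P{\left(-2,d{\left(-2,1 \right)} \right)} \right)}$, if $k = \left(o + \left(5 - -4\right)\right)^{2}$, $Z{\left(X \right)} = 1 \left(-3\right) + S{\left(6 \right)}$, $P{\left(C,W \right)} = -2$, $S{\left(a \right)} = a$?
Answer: $1843$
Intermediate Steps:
$Z{\left(X \right)} = 3$ ($Z{\left(X \right)} = 1 \left(-3\right) + 6 = -3 + 6 = 3$)
$k = 16$ ($k = \left(-5 + \left(5 - -4\right)\right)^{2} = \left(-5 + \left(5 + 4\right)\right)^{2} = \left(-5 + 9\right)^{2} = 4^{2} = 16$)
$k 115 + Z{\left(P{\left(-2,d{\left(-2,1 \right)} \right)} \right)} = 16 \cdot 115 + 3 = 1840 + 3 = 1843$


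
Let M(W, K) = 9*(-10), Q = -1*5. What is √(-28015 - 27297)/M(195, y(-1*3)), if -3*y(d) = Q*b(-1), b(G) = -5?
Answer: -2*I*√3457/45 ≈ -2.6132*I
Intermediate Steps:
Q = -5
y(d) = -25/3 (y(d) = -(-5)*(-5)/3 = -⅓*25 = -25/3)
M(W, K) = -90
√(-28015 - 27297)/M(195, y(-1*3)) = √(-28015 - 27297)/(-90) = √(-55312)*(-1/90) = (4*I*√3457)*(-1/90) = -2*I*√3457/45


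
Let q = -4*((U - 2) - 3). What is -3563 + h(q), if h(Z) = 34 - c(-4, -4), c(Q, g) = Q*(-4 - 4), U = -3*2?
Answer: -3561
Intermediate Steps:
U = -6
c(Q, g) = -8*Q (c(Q, g) = Q*(-8) = -8*Q)
q = 44 (q = -4*((-6 - 2) - 3) = -4*(-8 - 3) = -4*(-11) = 44)
h(Z) = 2 (h(Z) = 34 - (-8)*(-4) = 34 - 1*32 = 34 - 32 = 2)
-3563 + h(q) = -3563 + 2 = -3561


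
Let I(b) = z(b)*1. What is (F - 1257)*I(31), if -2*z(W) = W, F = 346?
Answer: 28241/2 ≈ 14121.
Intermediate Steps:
z(W) = -W/2
I(b) = -b/2 (I(b) = -b/2*1 = -b/2)
(F - 1257)*I(31) = (346 - 1257)*(-½*31) = -911*(-31/2) = 28241/2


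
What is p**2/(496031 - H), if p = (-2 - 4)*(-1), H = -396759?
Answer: 18/446395 ≈ 4.0323e-5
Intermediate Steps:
p = 6 (p = -6*(-1) = 6)
p**2/(496031 - H) = 6**2/(496031 - 1*(-396759)) = 36/(496031 + 396759) = 36/892790 = 36*(1/892790) = 18/446395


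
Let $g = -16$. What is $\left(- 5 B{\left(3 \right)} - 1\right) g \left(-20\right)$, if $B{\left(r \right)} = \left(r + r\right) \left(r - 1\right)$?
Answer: $-19520$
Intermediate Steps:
$B{\left(r \right)} = 2 r \left(-1 + r\right)$
$\left(- 5 B{\left(3 \right)} - 1\right) g \left(-20\right) = \left(- 5 \cdot 2 \cdot 3 \left(-1 + 3\right) - 1\right) \left(-16\right) \left(-20\right) = \left(- 5 \cdot 2 \cdot 3 \cdot 2 - 1\right) \left(-16\right) \left(-20\right) = \left(\left(-5\right) 12 - 1\right) \left(-16\right) \left(-20\right) = \left(-60 - 1\right) \left(-16\right) \left(-20\right) = \left(-61\right) \left(-16\right) \left(-20\right) = 976 \left(-20\right) = -19520$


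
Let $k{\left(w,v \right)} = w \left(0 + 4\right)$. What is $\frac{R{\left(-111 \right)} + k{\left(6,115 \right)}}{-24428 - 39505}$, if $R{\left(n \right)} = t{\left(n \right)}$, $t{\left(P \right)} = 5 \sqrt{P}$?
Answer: $- \frac{8}{21311} - \frac{5 i \sqrt{111}}{63933} \approx -0.00037539 - 0.00082396 i$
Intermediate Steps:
$R{\left(n \right)} = 5 \sqrt{n}$
$k{\left(w,v \right)} = 4 w$ ($k{\left(w,v \right)} = w 4 = 4 w$)
$\frac{R{\left(-111 \right)} + k{\left(6,115 \right)}}{-24428 - 39505} = \frac{5 \sqrt{-111} + 4 \cdot 6}{-24428 - 39505} = \frac{5 i \sqrt{111} + 24}{-63933} = \left(5 i \sqrt{111} + 24\right) \left(- \frac{1}{63933}\right) = \left(24 + 5 i \sqrt{111}\right) \left(- \frac{1}{63933}\right) = - \frac{8}{21311} - \frac{5 i \sqrt{111}}{63933}$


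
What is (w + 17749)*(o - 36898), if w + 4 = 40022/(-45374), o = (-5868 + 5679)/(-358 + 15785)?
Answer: -229147929283010540/349992349 ≈ -6.5472e+8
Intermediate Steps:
o = -189/15427 ≈ -0.012251
w = -110759/22687 (w = -4 + 40022/(-45374) = -4 + 40022*(-1/45374) = -4 - 20011/22687 = -110759/22687 ≈ -4.8820)
(w + 17749)*(o - 36898) = (-110759/22687 + 17749)*(-189/15427 - 36898) = (402560804/22687)*(-569225635/15427) = -229147929283010540/349992349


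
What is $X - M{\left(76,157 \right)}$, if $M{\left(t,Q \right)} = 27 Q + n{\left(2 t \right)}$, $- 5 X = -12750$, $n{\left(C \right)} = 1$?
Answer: $-1690$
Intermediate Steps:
$X = 2550$ ($X = \left(- \frac{1}{5}\right) \left(-12750\right) = 2550$)
$M{\left(t,Q \right)} = 1 + 27 Q$ ($M{\left(t,Q \right)} = 27 Q + 1 = 1 + 27 Q$)
$X - M{\left(76,157 \right)} = 2550 - \left(1 + 27 \cdot 157\right) = 2550 - \left(1 + 4239\right) = 2550 - 4240 = -1690$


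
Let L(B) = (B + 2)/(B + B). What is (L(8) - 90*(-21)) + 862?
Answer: 22021/8 ≈ 2752.6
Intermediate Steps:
L(B) = (2 + B)/(2*B) (L(B) = (2 + B)/((2*B)) = (2 + B)*(1/(2*B)) = (2 + B)/(2*B))
(L(8) - 90*(-21)) + 862 = ((½)*(2 + 8)/8 - 90*(-21)) + 862 = ((½)*(⅛)*10 + 1890) + 862 = (5/8 + 1890) + 862 = 15125/8 + 862 = 22021/8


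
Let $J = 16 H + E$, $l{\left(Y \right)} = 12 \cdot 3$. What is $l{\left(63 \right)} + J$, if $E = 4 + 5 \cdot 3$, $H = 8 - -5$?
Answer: $263$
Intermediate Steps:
$H = 13$ ($H = 8 + 5 = 13$)
$E = 19$ ($E = 4 + 15 = 19$)
$l{\left(Y \right)} = 36$
$J = 227$ ($J = 16 \cdot 13 + 19 = 208 + 19 = 227$)
$l{\left(63 \right)} + J = 36 + 227 = 263$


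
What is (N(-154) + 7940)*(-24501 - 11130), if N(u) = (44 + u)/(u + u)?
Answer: -3960920115/14 ≈ -2.8292e+8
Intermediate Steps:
N(u) = (44 + u)/(2*u) (N(u) = (44 + u)/((2*u)) = (44 + u)*(1/(2*u)) = (44 + u)/(2*u))
(N(-154) + 7940)*(-24501 - 11130) = ((½)*(44 - 154)/(-154) + 7940)*(-24501 - 11130) = ((½)*(-1/154)*(-110) + 7940)*(-35631) = (5/14 + 7940)*(-35631) = (111165/14)*(-35631) = -3960920115/14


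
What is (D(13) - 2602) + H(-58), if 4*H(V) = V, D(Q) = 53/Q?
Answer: -67923/26 ≈ -2612.4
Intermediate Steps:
H(V) = V/4
(D(13) - 2602) + H(-58) = (53/13 - 2602) + (¼)*(-58) = (53*(1/13) - 2602) - 29/2 = (53/13 - 2602) - 29/2 = -33773/13 - 29/2 = -67923/26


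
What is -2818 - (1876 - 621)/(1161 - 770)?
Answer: -1103093/391 ≈ -2821.2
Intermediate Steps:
-2818 - (1876 - 621)/(1161 - 770) = -2818 - 1255/391 = -1103093/391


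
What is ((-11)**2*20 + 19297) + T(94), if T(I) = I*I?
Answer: 30553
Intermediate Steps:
T(I) = I**2
((-11)**2*20 + 19297) + T(94) = ((-11)**2*20 + 19297) + 94**2 = (121*20 + 19297) + 8836 = (2420 + 19297) + 8836 = 21717 + 8836 = 30553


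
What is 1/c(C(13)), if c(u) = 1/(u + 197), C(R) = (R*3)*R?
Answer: 704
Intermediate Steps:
C(R) = 3*R² (C(R) = (3*R)*R = 3*R²)
c(u) = 1/(197 + u)
1/c(C(13)) = 1/(1/(197 + 3*13²)) = 1/(1/(197 + 3*169)) = 1/(1/(197 + 507)) = 1/(1/704) = 704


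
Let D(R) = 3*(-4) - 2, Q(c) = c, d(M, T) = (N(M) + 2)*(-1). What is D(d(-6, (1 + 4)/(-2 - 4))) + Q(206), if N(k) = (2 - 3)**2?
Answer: 192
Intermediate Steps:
N(k) = 1 (N(k) = (-1)**2 = 1)
d(M, T) = -3 (d(M, T) = (1 + 2)*(-1) = 3*(-1) = -3)
D(R) = -14 (D(R) = -12 - 2 = -14)
D(d(-6, (1 + 4)/(-2 - 4))) + Q(206) = -14 + 206 = 192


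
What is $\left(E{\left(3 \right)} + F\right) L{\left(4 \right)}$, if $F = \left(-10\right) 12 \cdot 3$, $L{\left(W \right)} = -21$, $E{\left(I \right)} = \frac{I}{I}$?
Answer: $7539$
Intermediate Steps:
$E{\left(I \right)} = 1$
$F = -360$ ($F = \left(-120\right) 3 = -360$)
$\left(E{\left(3 \right)} + F\right) L{\left(4 \right)} = \left(1 - 360\right) \left(-21\right) = \left(-359\right) \left(-21\right) = 7539$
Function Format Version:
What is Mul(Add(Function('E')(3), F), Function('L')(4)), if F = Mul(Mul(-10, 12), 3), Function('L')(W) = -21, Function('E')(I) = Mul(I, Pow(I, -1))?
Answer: 7539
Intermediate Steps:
Function('E')(I) = 1
F = -360 (F = Mul(-120, 3) = -360)
Mul(Add(Function('E')(3), F), Function('L')(4)) = Mul(Add(1, -360), -21) = Mul(-359, -21) = 7539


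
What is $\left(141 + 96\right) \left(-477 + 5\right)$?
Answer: $-111864$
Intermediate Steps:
$\left(141 + 96\right) \left(-477 + 5\right) = 237 \left(-472\right) = -111864$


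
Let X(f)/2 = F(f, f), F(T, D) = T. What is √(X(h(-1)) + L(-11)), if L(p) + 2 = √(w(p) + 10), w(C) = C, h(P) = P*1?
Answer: √(-4 + I) ≈ 0.2481 + 2.0153*I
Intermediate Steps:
h(P) = P
X(f) = 2*f
L(p) = -2 + √(10 + p) (L(p) = -2 + √(p + 10) = -2 + √(10 + p))
√(X(h(-1)) + L(-11)) = √(2*(-1) + (-2 + √(10 - 11))) = √(-2 + (-2 + √(-1))) = √(-2 + (-2 + I)) = √(-4 + I)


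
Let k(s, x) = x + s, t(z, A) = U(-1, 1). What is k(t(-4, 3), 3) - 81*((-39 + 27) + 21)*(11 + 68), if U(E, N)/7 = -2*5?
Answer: -57658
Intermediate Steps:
U(E, N) = -70 (U(E, N) = 7*(-2*5) = 7*(-10) = -70)
t(z, A) = -70
k(s, x) = s + x
k(t(-4, 3), 3) - 81*((-39 + 27) + 21)*(11 + 68) = (-70 + 3) - 81*((-39 + 27) + 21)*(11 + 68) = -67 - 81*(-12 + 21)*79 = -67 - 729*79 = -67 - 81*711 = -67 - 57591 = -57658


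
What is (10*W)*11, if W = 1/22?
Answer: 5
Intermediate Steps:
W = 1/22 ≈ 0.045455
(10*W)*11 = (10*(1/22))*11 = (5/11)*11 = 5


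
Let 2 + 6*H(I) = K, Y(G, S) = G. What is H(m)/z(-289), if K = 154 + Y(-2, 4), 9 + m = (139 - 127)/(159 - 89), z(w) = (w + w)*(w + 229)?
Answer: 5/6936 ≈ 0.00072088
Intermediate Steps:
z(w) = 2*w*(229 + w) (z(w) = (2*w)*(229 + w) = 2*w*(229 + w))
m = -309/35 (m = -9 + (139 - 127)/(159 - 89) = -9 + 12/70 = -9 + 12*(1/70) = -9 + 6/35 = -309/35 ≈ -8.8286)
K = 152 (K = 154 - 2 = 152)
H(I) = 25 (H(I) = -⅓ + (⅙)*152 = -⅓ + 76/3 = 25)
H(m)/z(-289) = 25/((2*(-289)*(229 - 289))) = 25/((2*(-289)*(-60))) = 25/34680 = 25*(1/34680) = 5/6936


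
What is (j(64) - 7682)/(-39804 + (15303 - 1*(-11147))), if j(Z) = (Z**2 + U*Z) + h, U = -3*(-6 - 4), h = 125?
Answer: 1541/13354 ≈ 0.11540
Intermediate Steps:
U = 30 (U = -3*(-10) = 30)
j(Z) = 125 + Z**2 + 30*Z (j(Z) = (Z**2 + 30*Z) + 125 = 125 + Z**2 + 30*Z)
(j(64) - 7682)/(-39804 + (15303 - 1*(-11147))) = ((125 + 64**2 + 30*64) - 7682)/(-39804 + (15303 - 1*(-11147))) = ((125 + 4096 + 1920) - 7682)/(-39804 + (15303 + 11147)) = (6141 - 7682)/(-39804 + 26450) = -1541/(-13354) = -1541*(-1/13354) = 1541/13354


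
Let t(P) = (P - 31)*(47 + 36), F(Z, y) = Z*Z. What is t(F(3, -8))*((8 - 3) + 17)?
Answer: -40172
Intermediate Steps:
F(Z, y) = Z**2
t(P) = -2573 + 83*P (t(P) = (-31 + P)*83 = -2573 + 83*P)
t(F(3, -8))*((8 - 3) + 17) = (-2573 + 83*3**2)*((8 - 3) + 17) = (-2573 + 83*9)*(5 + 17) = (-2573 + 747)*22 = -1826*22 = -40172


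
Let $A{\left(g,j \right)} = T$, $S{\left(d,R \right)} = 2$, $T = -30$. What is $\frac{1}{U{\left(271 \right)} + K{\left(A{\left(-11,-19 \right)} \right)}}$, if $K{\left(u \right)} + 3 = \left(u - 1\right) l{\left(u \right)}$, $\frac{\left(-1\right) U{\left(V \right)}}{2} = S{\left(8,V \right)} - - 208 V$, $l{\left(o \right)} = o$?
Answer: $- \frac{1}{111813} \approx -8.9435 \cdot 10^{-6}$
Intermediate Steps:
$A{\left(g,j \right)} = -30$
$U{\left(V \right)} = -4 - 416 V$ ($U{\left(V \right)} = - 2 \left(2 - - 208 V\right) = - 2 \left(2 + 208 V\right) = -4 - 416 V$)
$K{\left(u \right)} = -3 + u \left(-1 + u\right)$ ($K{\left(u \right)} = -3 + \left(u - 1\right) u = -3 + \left(-1 + u\right) u = -3 + u \left(-1 + u\right)$)
$\frac{1}{U{\left(271 \right)} + K{\left(A{\left(-11,-19 \right)} \right)}} = \frac{1}{\left(-4 - 112736\right) - \left(-27 - 900\right)} = \frac{1}{\left(-4 - 112736\right) + \left(-3 + 900 + 30\right)} = \frac{1}{-112740 + 927} = \frac{1}{-111813} = - \frac{1}{111813}$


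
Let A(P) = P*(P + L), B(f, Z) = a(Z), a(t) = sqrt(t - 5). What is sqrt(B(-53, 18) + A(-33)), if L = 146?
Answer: sqrt(-3729 + sqrt(13)) ≈ 61.036*I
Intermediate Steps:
a(t) = sqrt(-5 + t)
B(f, Z) = sqrt(-5 + Z)
A(P) = P*(146 + P) (A(P) = P*(P + 146) = P*(146 + P))
sqrt(B(-53, 18) + A(-33)) = sqrt(sqrt(-5 + 18) - 33*(146 - 33)) = sqrt(sqrt(13) - 33*113) = sqrt(sqrt(13) - 3729) = sqrt(-3729 + sqrt(13))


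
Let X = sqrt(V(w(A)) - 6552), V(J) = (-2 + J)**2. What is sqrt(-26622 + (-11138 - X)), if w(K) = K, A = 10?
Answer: sqrt(-37760 - 2*I*sqrt(1622)) ≈ 0.207 - 194.32*I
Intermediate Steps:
X = 2*I*sqrt(1622) (X = sqrt((-2 + 10)**2 - 6552) = sqrt(8**2 - 6552) = sqrt(64 - 6552) = sqrt(-6488) = 2*I*sqrt(1622) ≈ 80.548*I)
sqrt(-26622 + (-11138 - X)) = sqrt(-26622 + (-11138 - 2*I*sqrt(1622))) = sqrt(-37760 - 2*I*sqrt(1622))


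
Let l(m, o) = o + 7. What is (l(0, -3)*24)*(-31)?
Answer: -2976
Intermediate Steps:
l(m, o) = 7 + o
(l(0, -3)*24)*(-31) = ((7 - 3)*24)*(-31) = (4*24)*(-31) = 96*(-31) = -2976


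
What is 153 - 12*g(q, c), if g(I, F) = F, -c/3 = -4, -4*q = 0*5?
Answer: 9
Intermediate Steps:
q = 0 (q = -0*5 = -1/4*0 = 0)
c = 12 (c = -3*(-4) = 12)
153 - 12*g(q, c) = 153 - 12*12 = 153 - 144 = 9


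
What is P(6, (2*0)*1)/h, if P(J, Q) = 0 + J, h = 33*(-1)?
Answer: -2/11 ≈ -0.18182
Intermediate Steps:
h = -33
P(J, Q) = J
P(6, (2*0)*1)/h = 6/(-33) = 6*(-1/33) = -2/11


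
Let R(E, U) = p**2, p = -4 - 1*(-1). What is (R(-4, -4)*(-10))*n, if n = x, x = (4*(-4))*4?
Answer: 5760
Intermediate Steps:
p = -3 (p = -4 + 1 = -3)
R(E, U) = 9 (R(E, U) = (-3)**2 = 9)
x = -64 (x = -16*4 = -64)
n = -64
(R(-4, -4)*(-10))*n = (9*(-10))*(-64) = -90*(-64) = 5760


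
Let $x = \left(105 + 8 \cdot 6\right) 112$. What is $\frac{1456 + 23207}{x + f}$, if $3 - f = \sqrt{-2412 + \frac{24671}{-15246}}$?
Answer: $\frac{6444471347622}{4478477961989} + \frac{813879 i \sqrt{515172322}}{4478477961989} \approx 1.439 + 0.0041248 i$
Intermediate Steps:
$x = 17136$ ($x = \left(105 + 48\right) 112 = 153 \cdot 112 = 17136$)
$f = 3 - \frac{i \sqrt{515172322}}{462}$ ($f = 3 - \sqrt{-2412 + \frac{24671}{-15246}} = 3 - \sqrt{-2412 + 24671 \left(- \frac{1}{15246}\right)} = 3 - \sqrt{-2412 - \frac{24671}{15246}} = 3 - \sqrt{- \frac{36798023}{15246}} = 3 - \frac{i \sqrt{515172322}}{462} \approx 3.0 - 49.129 i$)
$\frac{1456 + 23207}{x + f} = \frac{1456 + 23207}{17136 + \left(3 - \frac{i \sqrt{515172322}}{462}\right)} = \frac{24663}{17139 - \frac{i \sqrt{515172322}}{462}}$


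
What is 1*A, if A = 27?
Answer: 27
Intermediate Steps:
1*A = 1*27 = 27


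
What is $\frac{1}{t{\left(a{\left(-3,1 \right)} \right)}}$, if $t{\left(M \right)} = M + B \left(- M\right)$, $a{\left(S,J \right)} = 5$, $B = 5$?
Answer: $- \frac{1}{20} \approx -0.05$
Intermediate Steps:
$t{\left(M \right)} = - 4 M$ ($t{\left(M \right)} = M + 5 \left(- M\right) = M - 5 M = - 4 M$)
$\frac{1}{t{\left(a{\left(-3,1 \right)} \right)}} = \frac{1}{\left(-4\right) 5} = \frac{1}{-20} = - \frac{1}{20}$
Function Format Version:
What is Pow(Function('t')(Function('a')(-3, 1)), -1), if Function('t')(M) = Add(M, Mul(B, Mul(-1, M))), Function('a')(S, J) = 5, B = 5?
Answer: Rational(-1, 20) ≈ -0.050000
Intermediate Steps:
Function('t')(M) = Mul(-4, M) (Function('t')(M) = Add(M, Mul(5, Mul(-1, M))) = Add(M, Mul(-5, M)) = Mul(-4, M))
Pow(Function('t')(Function('a')(-3, 1)), -1) = Pow(Mul(-4, 5), -1) = Pow(-20, -1) = Rational(-1, 20)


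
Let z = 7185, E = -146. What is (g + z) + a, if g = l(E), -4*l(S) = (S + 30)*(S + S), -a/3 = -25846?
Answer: 76255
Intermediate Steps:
a = 77538 (a = -3*(-25846) = 77538)
l(S) = -S*(30 + S)/2 (l(S) = -(S + 30)*(S + S)/4 = -(30 + S)*2*S/4 = -S*(30 + S)/2)
g = -8468 (g = -½*(-146)*(30 - 146) = -½*(-146)*(-116) = -8468)
(g + z) + a = (-8468 + 7185) + 77538 = -1283 + 77538 = 76255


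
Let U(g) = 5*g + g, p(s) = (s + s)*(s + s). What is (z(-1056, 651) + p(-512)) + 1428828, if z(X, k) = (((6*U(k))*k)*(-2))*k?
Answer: -19861923068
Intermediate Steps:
p(s) = 4*s² (p(s) = (2*s)*(2*s) = 4*s²)
U(g) = 6*g
z(X, k) = -72*k³ (z(X, k) = (((6*(6*k))*k)*(-2))*k = (((36*k)*k)*(-2))*k = ((36*k²)*(-2))*k = (-72*k²)*k = -72*k³)
(z(-1056, 651) + p(-512)) + 1428828 = (-72*651³ + 4*(-512)²) + 1428828 = (-72*275894451 + 4*262144) + 1428828 = (-19864400472 + 1048576) + 1428828 = -19863351896 + 1428828 = -19861923068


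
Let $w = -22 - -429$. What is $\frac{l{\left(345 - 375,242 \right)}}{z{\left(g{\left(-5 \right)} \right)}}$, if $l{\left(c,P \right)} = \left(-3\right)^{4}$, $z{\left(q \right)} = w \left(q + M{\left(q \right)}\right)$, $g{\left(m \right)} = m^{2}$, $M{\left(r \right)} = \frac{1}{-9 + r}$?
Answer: $\frac{1296}{163207} \approx 0.0079408$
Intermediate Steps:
$w = 407$ ($w = -22 + 429 = 407$)
$z{\left(q \right)} = 407 q + \frac{407}{-9 + q}$ ($z{\left(q \right)} = 407 \left(q + \frac{1}{-9 + q}\right) = 407 q + \frac{407}{-9 + q}$)
$l{\left(c,P \right)} = 81$
$\frac{l{\left(345 - 375,242 \right)}}{z{\left(g{\left(-5 \right)} \right)}} = \frac{81}{407 \frac{1}{-9 + \left(-5\right)^{2}} \left(1 + \left(-5\right)^{2} \left(-9 + \left(-5\right)^{2}\right)\right)} = \frac{81}{407 \frac{1}{-9 + 25} \left(1 + 25 \left(-9 + 25\right)\right)} = \frac{81}{407 \cdot \frac{1}{16} \left(1 + 25 \cdot 16\right)} = \frac{81}{407 \cdot \frac{1}{16} \left(1 + 400\right)} = \frac{81}{407 \cdot \frac{1}{16} \cdot 401} = \frac{81}{\frac{163207}{16}} = 81 \cdot \frac{16}{163207} = \frac{1296}{163207}$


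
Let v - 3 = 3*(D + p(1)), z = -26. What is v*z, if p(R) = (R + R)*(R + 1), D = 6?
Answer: -858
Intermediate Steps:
p(R) = 2*R*(1 + R) (p(R) = (2*R)*(1 + R) = 2*R*(1 + R))
v = 33 (v = 3 + 3*(6 + 2*1*(1 + 1)) = 3 + 3*(6 + 2*1*2) = 3 + 3*(6 + 4) = 3 + 3*10 = 3 + 30 = 33)
v*z = 33*(-26) = -858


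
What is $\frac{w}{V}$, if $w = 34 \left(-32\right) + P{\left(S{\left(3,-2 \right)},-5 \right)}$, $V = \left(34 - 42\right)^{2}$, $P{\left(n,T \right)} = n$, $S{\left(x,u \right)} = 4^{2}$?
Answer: $- \frac{67}{4} \approx -16.75$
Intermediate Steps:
$S{\left(x,u \right)} = 16$
$V = 64$ ($V = \left(-8\right)^{2} = 64$)
$w = -1072$ ($w = 34 \left(-32\right) + 16 = -1088 + 16 = -1072$)
$\frac{w}{V} = - \frac{1072}{64} = \left(-1072\right) \frac{1}{64} = - \frac{67}{4}$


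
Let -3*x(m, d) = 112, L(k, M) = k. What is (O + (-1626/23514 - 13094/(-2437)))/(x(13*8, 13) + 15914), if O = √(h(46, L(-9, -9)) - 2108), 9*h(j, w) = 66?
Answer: 151964877/454895220890 + I*√18906/47630 ≈ 0.00033407 + 0.0028868*I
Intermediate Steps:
h(j, w) = 22/3 (h(j, w) = (⅑)*66 = 22/3)
x(m, d) = -112/3 (x(m, d) = -⅓*112 = -112/3)
O = I*√18906/3 (O = √(22/3 - 2108) = √(-6302/3) = I*√18906/3 ≈ 45.833*I)
(O + (-1626/23514 - 13094/(-2437)))/(x(13*8, 13) + 15914) = (I*√18906/3 + (-1626/23514 - 13094/(-2437)))/(-112/3 + 15914) = (I*√18906/3 + (-1626*1/23514 - 13094*(-1/2437)))/(47630/3) = (I*√18906/3 + (-271/3919 + 13094/2437))*(3/47630) = (I*√18906/3 + 50654959/9550603)*(3/47630) = (50654959/9550603 + I*√18906/3)*(3/47630) = 151964877/454895220890 + I*√18906/47630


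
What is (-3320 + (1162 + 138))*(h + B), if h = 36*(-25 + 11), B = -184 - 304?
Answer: 2003840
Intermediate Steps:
B = -488
h = -504 (h = 36*(-14) = -504)
(-3320 + (1162 + 138))*(h + B) = (-3320 + (1162 + 138))*(-504 - 488) = (-3320 + 1300)*(-992) = -2020*(-992) = 2003840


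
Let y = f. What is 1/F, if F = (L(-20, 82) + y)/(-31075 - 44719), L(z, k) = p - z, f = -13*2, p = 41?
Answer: -75794/35 ≈ -2165.5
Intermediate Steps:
f = -26
L(z, k) = 41 - z
y = -26
F = -35/75794 (F = ((41 - 1*(-20)) - 26)/(-31075 - 44719) = ((41 + 20) - 26)/(-75794) = (61 - 26)*(-1/75794) = 35*(-1/75794) = -35/75794 ≈ -0.00046178)
1/F = 1/(-35/75794) = -75794/35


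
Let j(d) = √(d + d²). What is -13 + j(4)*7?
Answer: -13 + 14*√5 ≈ 18.305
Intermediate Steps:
-13 + j(4)*7 = -13 + √(4*(1 + 4))*7 = -13 + √(4*5)*7 = -13 + √20*7 = -13 + (2*√5)*7 = -13 + 14*√5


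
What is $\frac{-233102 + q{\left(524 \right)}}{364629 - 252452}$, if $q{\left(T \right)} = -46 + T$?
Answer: $- \frac{232624}{112177} \approx -2.0737$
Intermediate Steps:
$\frac{-233102 + q{\left(524 \right)}}{364629 - 252452} = \frac{-233102 + \left(-46 + 524\right)}{364629 - 252452} = \frac{-233102 + 478}{112177} = \left(-232624\right) \frac{1}{112177} = - \frac{232624}{112177}$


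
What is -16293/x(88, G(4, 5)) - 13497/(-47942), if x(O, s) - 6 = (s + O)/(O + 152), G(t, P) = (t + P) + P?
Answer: -31241291511/12321094 ≈ -2535.6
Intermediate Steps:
G(t, P) = t + 2*P (G(t, P) = (P + t) + P = t + 2*P)
x(O, s) = 6 + (O + s)/(152 + O) (x(O, s) = 6 + (s + O)/(O + 152) = 6 + (O + s)/(152 + O))
-16293/x(88, G(4, 5)) - 13497/(-47942) = -16293*(152 + 88)/(912 + (4 + 2*5) + 7*88) - 13497/(-47942) = -16293*240/(912 + (4 + 10) + 616) - 13497*(-1/47942) = -16293*240/(912 + 14 + 616) + 13497/47942 = -16293/((1/240)*1542) + 13497/47942 = -16293/257/40 + 13497/47942 = -16293*40/257 + 13497/47942 = -651720/257 + 13497/47942 = -31241291511/12321094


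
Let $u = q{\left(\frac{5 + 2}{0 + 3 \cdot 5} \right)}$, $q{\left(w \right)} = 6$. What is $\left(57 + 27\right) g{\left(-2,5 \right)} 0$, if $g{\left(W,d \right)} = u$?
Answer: $0$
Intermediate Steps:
$u = 6$
$g{\left(W,d \right)} = 6$
$\left(57 + 27\right) g{\left(-2,5 \right)} 0 = \left(57 + 27\right) 6 \cdot 0 = 84 \cdot 0 = 0$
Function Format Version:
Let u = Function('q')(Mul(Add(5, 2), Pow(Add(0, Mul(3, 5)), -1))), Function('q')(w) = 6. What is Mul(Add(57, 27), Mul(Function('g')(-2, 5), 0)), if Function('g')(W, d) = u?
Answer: 0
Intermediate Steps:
u = 6
Function('g')(W, d) = 6
Mul(Add(57, 27), Mul(Function('g')(-2, 5), 0)) = Mul(Add(57, 27), Mul(6, 0)) = Mul(84, 0) = 0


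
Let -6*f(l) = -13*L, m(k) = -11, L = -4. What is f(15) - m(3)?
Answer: 7/3 ≈ 2.3333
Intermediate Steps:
f(l) = -26/3 (f(l) = -(-13)*(-4)/6 = -⅙*52 = -26/3)
f(15) - m(3) = -26/3 - 1*(-11) = -26/3 + 11 = 7/3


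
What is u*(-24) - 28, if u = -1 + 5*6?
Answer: -724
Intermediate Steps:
u = 29 (u = -1 + 30 = 29)
u*(-24) - 28 = 29*(-24) - 28 = -696 - 28 = -724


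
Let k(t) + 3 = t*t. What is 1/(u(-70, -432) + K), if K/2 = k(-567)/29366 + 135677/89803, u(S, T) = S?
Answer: -1318577449/59445723390 ≈ -0.022181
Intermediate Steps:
k(t) = -3 + t² (k(t) = -3 + t*t = -3 + t²)
K = 32854698040/1318577449 (K = 2*((-3 + (-567)²)/29366 + 135677/89803) = 2*((-3 + 321489)*(1/29366) + 135677*(1/89803)) = 2*(321486*(1/29366) + 135677/89803) = 2*(160743/14683 + 135677/89803) = 2*(16427349020/1318577449) = 32854698040/1318577449 ≈ 24.917)
1/(u(-70, -432) + K) = 1/(-70 + 32854698040/1318577449) = 1/(-59445723390/1318577449) = -1318577449/59445723390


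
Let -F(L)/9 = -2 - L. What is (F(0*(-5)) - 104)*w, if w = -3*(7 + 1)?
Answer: 2064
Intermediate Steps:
F(L) = 18 + 9*L (F(L) = -9*(-2 - L) = 18 + 9*L)
w = -24 (w = -3*8 = -24)
(F(0*(-5)) - 104)*w = ((18 + 9*(0*(-5))) - 104)*(-24) = ((18 + 9*0) - 104)*(-24) = ((18 + 0) - 104)*(-24) = (18 - 104)*(-24) = -86*(-24) = 2064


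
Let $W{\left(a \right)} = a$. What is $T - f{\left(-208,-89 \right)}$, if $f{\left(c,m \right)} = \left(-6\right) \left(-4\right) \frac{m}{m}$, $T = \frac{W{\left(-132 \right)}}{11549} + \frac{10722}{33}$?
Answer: $\frac{38225738}{127039} \approx 300.9$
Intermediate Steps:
$T = \frac{41274674}{127039}$ ($T = - \frac{132}{11549} + \frac{10722}{33} = \left(-132\right) \frac{1}{11549} + 10722 \cdot \frac{1}{33} = - \frac{132}{11549} + \frac{3574}{11} = \frac{41274674}{127039} \approx 324.9$)
$f{\left(c,m \right)} = 24$ ($f{\left(c,m \right)} = 24 \cdot 1 = 24$)
$T - f{\left(-208,-89 \right)} = \frac{41274674}{127039} - 24 = \frac{38225738}{127039}$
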